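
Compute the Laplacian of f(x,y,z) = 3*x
0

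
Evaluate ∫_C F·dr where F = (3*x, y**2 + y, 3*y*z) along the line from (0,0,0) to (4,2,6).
302/3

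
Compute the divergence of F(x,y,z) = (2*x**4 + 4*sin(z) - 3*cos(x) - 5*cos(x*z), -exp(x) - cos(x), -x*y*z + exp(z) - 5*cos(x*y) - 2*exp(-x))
8*x**3 - x*y + 5*z*sin(x*z) + exp(z) + 3*sin(x)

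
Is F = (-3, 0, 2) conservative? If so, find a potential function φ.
Yes, F is conservative. φ = -3*x + 2*z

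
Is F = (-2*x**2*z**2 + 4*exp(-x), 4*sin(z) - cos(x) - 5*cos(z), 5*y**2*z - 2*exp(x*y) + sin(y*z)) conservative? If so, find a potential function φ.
No, ∇×F = (-2*x*exp(x*y) + 10*y*z + z*cos(y*z) - 5*sin(z) - 4*cos(z), -4*x**2*z + 2*y*exp(x*y), sin(x)) ≠ 0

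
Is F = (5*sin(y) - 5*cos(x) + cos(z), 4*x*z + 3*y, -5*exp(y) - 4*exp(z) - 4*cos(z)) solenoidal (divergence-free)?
No, ∇·F = -4*exp(z) + 5*sin(x) + 4*sin(z) + 3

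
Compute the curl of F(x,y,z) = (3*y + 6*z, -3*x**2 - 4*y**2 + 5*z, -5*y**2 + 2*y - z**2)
(-10*y - 3, 6, -6*x - 3)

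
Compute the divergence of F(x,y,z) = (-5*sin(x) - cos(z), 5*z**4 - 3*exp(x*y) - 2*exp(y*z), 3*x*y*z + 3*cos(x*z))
3*x*y - 3*x*exp(x*y) - 3*x*sin(x*z) - 2*z*exp(y*z) - 5*cos(x)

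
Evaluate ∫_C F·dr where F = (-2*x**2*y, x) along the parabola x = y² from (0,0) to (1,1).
-5/21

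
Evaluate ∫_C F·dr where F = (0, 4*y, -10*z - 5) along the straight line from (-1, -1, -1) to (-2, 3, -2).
6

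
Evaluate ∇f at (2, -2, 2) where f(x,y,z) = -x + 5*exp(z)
(-1, 0, 5*exp(2))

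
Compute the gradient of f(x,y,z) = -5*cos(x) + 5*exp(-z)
(5*sin(x), 0, -5*exp(-z))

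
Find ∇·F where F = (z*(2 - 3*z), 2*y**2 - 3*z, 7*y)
4*y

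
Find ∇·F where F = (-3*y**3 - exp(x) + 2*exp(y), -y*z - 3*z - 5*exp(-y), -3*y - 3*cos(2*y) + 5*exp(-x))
-z - exp(x) + 5*exp(-y)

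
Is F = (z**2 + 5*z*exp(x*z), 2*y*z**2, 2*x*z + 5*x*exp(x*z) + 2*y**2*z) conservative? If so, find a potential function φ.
Yes, F is conservative. φ = x*z**2 + y**2*z**2 + 5*exp(x*z)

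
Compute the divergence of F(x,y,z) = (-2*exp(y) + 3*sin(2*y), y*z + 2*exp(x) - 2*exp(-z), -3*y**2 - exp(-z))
z + exp(-z)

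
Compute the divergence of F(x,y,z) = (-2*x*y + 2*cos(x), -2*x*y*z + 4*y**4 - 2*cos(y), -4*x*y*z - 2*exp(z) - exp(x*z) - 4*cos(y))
-4*x*y - 2*x*z - x*exp(x*z) + 16*y**3 - 2*y - 2*exp(z) - 2*sin(x) + 2*sin(y)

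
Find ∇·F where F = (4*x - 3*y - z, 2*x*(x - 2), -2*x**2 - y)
4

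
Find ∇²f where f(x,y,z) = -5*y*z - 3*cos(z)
3*cos(z)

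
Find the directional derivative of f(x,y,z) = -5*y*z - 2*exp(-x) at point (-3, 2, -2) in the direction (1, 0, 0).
2*exp(3)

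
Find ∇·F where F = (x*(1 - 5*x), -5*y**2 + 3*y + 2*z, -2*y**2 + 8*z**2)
-10*x - 10*y + 16*z + 4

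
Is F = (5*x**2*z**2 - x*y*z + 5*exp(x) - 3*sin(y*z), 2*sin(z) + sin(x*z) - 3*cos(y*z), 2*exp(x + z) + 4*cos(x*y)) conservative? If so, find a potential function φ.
No, ∇×F = (-4*x*sin(x*y) - x*cos(x*z) - 3*y*sin(y*z) - 2*cos(z), 10*x**2*z - x*y + 4*y*sin(x*y) - 3*y*cos(y*z) - 2*exp(x + z), z*(x + cos(x*z) + 3*cos(y*z))) ≠ 0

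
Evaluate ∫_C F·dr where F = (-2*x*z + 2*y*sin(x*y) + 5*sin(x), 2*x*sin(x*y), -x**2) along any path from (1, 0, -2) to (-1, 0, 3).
-5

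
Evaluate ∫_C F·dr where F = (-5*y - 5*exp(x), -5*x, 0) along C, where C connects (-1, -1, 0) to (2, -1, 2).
-5*exp(2) + 5*exp(-1) + 15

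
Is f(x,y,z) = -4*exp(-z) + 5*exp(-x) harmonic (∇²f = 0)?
No, ∇²f = -4*exp(-z) + 5*exp(-x)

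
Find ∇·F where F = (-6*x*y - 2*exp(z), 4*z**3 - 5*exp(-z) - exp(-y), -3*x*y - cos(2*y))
-6*y + exp(-y)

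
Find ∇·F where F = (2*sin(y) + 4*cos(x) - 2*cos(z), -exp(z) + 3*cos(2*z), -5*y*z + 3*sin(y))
-5*y - 4*sin(x)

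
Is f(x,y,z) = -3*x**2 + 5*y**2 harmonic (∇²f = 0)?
No, ∇²f = 4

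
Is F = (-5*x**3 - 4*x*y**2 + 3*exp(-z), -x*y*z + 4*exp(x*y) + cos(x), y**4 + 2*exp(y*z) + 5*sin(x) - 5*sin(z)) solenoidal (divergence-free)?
No, ∇·F = -15*x**2 - x*z + 4*x*exp(x*y) - 4*y**2 + 2*y*exp(y*z) - 5*cos(z)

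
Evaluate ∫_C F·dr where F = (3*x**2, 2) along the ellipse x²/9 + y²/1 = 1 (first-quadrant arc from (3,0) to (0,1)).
-25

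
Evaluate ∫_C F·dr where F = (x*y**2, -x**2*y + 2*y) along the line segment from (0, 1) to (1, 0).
-5/6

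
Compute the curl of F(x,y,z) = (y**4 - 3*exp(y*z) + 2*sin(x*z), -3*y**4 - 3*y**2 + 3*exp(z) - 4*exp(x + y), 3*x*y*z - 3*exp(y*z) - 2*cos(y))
(3*x*z - 3*z*exp(y*z) - 3*exp(z) + 2*sin(y), 2*x*cos(x*z) - 3*y*z - 3*y*exp(y*z), -4*y**3 + 3*z*exp(y*z) - 4*exp(x + y))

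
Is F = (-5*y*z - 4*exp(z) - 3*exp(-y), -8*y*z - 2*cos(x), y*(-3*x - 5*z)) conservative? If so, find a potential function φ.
No, ∇×F = (-3*x + 8*y - 5*z, -2*y - 4*exp(z), 5*z + 2*sin(x) - 3*exp(-y)) ≠ 0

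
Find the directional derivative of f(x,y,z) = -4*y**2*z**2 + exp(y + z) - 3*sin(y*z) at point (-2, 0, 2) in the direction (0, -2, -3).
sqrt(13)*(12 - 5*exp(2))/13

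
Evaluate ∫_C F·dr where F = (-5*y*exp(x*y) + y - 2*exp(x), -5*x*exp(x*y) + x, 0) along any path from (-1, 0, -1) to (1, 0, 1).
-4*sinh(1)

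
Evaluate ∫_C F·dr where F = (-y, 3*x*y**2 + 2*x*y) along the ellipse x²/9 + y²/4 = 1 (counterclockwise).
24*pi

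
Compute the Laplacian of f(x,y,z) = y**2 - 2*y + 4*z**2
10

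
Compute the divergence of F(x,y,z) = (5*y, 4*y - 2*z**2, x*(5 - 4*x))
4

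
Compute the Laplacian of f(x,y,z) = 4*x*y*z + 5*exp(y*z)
5*(y**2 + z**2)*exp(y*z)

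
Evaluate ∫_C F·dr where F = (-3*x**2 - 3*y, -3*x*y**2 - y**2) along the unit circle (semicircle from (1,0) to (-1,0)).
2 + 9*pi/8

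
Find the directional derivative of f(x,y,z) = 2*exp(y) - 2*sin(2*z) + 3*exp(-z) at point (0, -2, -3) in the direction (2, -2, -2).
sqrt(3)*(-2 + 4*exp(2)*cos(6) + 3*exp(5))*exp(-2)/3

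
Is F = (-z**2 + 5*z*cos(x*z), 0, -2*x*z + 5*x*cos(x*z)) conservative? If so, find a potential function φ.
Yes, F is conservative. φ = -x*z**2 + 5*sin(x*z)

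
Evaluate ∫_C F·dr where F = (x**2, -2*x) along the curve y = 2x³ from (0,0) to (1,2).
-8/3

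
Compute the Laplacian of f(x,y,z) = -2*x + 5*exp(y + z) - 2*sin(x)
10*exp(y + z) + 2*sin(x)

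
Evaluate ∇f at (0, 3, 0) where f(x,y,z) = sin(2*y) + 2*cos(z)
(0, 2*cos(6), 0)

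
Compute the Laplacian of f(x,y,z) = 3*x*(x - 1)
6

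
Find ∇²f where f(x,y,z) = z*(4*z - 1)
8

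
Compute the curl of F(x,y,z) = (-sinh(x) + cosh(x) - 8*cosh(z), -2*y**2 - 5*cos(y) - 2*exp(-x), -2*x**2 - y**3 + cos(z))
(-3*y**2, 4*x - 8*sinh(z), 2*exp(-x))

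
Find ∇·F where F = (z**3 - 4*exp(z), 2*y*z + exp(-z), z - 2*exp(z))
2*z - 2*exp(z) + 1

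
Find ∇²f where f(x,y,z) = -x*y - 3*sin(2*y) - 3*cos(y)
3*(8*sin(y) + 1)*cos(y)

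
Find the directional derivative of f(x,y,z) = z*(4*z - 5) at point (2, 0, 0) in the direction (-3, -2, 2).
-10*sqrt(17)/17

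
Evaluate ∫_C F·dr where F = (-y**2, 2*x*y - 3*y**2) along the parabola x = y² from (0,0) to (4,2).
-8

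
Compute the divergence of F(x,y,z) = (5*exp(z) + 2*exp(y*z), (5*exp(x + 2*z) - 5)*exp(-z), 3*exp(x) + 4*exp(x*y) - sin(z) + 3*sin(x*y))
-cos(z)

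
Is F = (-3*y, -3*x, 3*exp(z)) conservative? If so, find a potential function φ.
Yes, F is conservative. φ = -3*x*y + 3*exp(z)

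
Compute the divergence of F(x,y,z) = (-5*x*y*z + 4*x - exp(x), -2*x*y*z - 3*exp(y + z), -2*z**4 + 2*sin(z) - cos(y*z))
-2*x*z - 5*y*z + y*sin(y*z) - 8*z**3 - exp(x) - 3*exp(y + z) + 2*cos(z) + 4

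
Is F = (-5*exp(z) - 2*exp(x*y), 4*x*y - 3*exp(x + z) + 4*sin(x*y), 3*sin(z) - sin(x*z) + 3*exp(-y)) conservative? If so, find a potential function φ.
No, ∇×F = ((3*exp(x + y + z) - 3)*exp(-y), z*cos(x*z) - 5*exp(z), 2*x*exp(x*y) + 4*y*cos(x*y) + 4*y - 3*exp(x + z)) ≠ 0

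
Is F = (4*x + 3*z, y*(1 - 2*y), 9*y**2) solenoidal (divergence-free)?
No, ∇·F = 5 - 4*y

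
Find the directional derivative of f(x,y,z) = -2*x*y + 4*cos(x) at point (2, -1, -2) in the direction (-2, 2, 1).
-4 + 8*sin(2)/3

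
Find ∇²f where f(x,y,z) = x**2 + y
2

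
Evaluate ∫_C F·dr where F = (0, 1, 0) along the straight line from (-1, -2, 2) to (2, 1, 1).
3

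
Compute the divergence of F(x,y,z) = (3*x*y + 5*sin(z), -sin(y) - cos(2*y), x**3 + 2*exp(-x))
3*y + 2*sin(2*y) - cos(y)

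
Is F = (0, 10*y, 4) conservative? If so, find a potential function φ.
Yes, F is conservative. φ = 5*y**2 + 4*z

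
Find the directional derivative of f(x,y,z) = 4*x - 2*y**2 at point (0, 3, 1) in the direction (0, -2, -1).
24*sqrt(5)/5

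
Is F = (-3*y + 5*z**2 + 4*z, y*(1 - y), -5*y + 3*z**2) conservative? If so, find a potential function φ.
No, ∇×F = (-5, 10*z + 4, 3) ≠ 0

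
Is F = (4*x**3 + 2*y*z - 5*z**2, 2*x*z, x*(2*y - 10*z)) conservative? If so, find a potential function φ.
Yes, F is conservative. φ = x*(x**3 + 2*y*z - 5*z**2)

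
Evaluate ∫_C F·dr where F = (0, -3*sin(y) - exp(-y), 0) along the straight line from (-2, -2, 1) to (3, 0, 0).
-exp(2) - 3*cos(2) + 4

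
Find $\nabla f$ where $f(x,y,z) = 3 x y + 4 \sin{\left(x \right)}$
(3*y + 4*cos(x), 3*x, 0)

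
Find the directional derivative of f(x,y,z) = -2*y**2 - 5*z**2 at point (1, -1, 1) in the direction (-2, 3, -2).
32*sqrt(17)/17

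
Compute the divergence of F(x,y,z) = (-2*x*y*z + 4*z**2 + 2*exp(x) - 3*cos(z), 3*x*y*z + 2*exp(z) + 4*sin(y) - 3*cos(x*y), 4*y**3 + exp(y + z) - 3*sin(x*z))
3*x*z + 3*x*sin(x*y) - 3*x*cos(x*z) - 2*y*z + 2*exp(x) + exp(y + z) + 4*cos(y)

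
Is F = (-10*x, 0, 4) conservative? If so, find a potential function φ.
Yes, F is conservative. φ = -5*x**2 + 4*z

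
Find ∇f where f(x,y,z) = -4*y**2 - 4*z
(0, -8*y, -4)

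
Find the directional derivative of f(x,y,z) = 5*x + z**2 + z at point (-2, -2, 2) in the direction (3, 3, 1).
20*sqrt(19)/19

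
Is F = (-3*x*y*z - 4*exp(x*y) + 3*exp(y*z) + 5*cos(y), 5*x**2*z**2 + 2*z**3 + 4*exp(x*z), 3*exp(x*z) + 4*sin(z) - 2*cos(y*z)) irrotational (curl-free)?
No, ∇×F = (-10*x**2*z - 4*x*exp(x*z) - 6*z**2 + 2*z*sin(y*z), -3*x*y + 3*y*exp(y*z) - 3*z*exp(x*z), 10*x*z**2 + 3*x*z + 4*x*exp(x*y) + 4*z*exp(x*z) - 3*z*exp(y*z) + 5*sin(y))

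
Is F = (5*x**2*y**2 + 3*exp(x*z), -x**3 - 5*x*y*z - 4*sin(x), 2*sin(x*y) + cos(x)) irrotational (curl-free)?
No, ∇×F = (x*(5*y + 2*cos(x*y)), 3*x*exp(x*z) - 2*y*cos(x*y) + sin(x), -10*x**2*y - 3*x**2 - 5*y*z - 4*cos(x))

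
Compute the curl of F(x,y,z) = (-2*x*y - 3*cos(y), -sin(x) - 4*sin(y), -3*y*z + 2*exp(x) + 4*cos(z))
(-3*z, -2*exp(x), 2*x - 3*sin(y) - cos(x))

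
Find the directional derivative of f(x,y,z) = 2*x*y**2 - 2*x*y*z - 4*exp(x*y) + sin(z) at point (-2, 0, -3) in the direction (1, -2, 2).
2*cos(3)/3 + 8/3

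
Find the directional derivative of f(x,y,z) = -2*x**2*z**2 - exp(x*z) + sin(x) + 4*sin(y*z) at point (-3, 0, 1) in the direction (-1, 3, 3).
sqrt(19)*(-108*exp(3) + 10 - exp(3)*cos(3))*exp(-3)/19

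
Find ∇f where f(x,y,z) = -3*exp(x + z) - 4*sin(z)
(-3*exp(x + z), 0, -3*exp(x + z) - 4*cos(z))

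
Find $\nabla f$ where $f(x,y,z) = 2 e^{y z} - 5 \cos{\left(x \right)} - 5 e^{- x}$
(5*sin(x) + 5*exp(-x), 2*z*exp(y*z), 2*y*exp(y*z))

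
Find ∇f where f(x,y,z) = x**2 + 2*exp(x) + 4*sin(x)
(2*x + 2*exp(x) + 4*cos(x), 0, 0)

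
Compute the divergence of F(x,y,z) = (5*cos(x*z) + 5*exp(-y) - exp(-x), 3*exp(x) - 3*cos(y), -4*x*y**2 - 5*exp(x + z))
-5*z*sin(x*z) - 5*exp(x + z) + 3*sin(y) + exp(-x)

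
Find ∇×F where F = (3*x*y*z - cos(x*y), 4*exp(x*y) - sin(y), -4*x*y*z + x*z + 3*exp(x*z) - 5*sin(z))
(-4*x*z, 3*x*y + 4*y*z - 3*z*exp(x*z) - z, -3*x*z - x*sin(x*y) + 4*y*exp(x*y))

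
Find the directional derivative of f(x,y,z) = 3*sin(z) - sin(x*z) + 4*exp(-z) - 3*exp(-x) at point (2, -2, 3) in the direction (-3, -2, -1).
sqrt(14)*(-9*E + 4 - 3*exp(3)*cos(3) + 11*exp(3)*cos(6))*exp(-3)/14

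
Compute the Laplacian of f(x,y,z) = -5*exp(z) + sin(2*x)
-5*exp(z) - 4*sin(2*x)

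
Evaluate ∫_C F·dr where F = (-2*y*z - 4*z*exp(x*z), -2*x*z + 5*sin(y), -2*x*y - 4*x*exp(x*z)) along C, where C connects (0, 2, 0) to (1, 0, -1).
5*cos(2) - 4*exp(-1) - 1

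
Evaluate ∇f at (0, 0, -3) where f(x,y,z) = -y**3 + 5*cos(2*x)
(0, 0, 0)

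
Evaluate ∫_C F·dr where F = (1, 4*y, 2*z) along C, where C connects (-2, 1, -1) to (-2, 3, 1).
16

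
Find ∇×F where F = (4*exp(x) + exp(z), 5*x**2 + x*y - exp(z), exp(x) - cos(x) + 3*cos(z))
(exp(z), -exp(x) + exp(z) - sin(x), 10*x + y)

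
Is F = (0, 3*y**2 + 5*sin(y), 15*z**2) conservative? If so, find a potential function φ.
Yes, F is conservative. φ = y**3 + 5*z**3 - 5*cos(y)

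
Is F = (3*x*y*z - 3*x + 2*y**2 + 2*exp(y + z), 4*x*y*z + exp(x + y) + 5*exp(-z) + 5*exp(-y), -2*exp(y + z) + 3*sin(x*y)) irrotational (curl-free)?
No, ∇×F = (-4*x*y + 3*x*cos(x*y) - 2*exp(y + z) + 5*exp(-z), 3*x*y - 3*y*cos(x*y) + 2*exp(y + z), -3*x*z + 4*y*z - 4*y + exp(x + y) - 2*exp(y + z))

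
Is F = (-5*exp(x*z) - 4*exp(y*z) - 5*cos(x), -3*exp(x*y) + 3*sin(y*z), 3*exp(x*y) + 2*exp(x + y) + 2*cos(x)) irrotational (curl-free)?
No, ∇×F = (3*x*exp(x*y) - 3*y*cos(y*z) + 2*exp(x + y), -5*x*exp(x*z) - 3*y*exp(x*y) - 4*y*exp(y*z) - 2*exp(x + y) + 2*sin(x), -3*y*exp(x*y) + 4*z*exp(y*z))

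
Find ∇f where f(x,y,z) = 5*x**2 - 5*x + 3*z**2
(10*x - 5, 0, 6*z)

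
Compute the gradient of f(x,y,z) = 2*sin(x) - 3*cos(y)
(2*cos(x), 3*sin(y), 0)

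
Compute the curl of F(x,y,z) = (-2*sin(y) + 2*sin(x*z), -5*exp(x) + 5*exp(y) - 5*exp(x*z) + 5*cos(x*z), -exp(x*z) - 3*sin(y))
(5*x*exp(x*z) + 5*x*sin(x*z) - 3*cos(y), 2*x*cos(x*z) + z*exp(x*z), -5*z*exp(x*z) - 5*z*sin(x*z) - 5*exp(x) + 2*cos(y))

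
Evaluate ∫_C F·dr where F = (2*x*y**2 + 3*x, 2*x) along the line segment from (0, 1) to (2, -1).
10/3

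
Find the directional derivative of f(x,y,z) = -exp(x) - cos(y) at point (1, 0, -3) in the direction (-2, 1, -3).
sqrt(14)*E/7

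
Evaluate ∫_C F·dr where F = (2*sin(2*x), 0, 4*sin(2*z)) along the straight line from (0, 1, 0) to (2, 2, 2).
3 - 3*cos(4)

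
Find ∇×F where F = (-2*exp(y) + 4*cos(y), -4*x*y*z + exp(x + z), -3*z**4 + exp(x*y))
(4*x*y + x*exp(x*y) - exp(x + z), -y*exp(x*y), -4*y*z + 2*exp(y) + exp(x + z) + 4*sin(y))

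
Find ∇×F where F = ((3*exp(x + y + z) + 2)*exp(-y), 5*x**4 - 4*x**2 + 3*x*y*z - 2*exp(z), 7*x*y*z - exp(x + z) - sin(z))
(-3*x*y + 7*x*z + 2*exp(z), -7*y*z + 4*exp(x + z), 20*x**3 - 8*x + 3*y*z + 2*exp(-y))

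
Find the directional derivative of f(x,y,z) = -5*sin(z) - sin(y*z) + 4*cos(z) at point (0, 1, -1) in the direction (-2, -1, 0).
-sqrt(5)*cos(1)/5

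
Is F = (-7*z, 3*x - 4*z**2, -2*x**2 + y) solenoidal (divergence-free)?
Yes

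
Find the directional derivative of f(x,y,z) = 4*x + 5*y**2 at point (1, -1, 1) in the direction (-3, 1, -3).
-22*sqrt(19)/19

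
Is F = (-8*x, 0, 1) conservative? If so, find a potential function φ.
Yes, F is conservative. φ = -4*x**2 + z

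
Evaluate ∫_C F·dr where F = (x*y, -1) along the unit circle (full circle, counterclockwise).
0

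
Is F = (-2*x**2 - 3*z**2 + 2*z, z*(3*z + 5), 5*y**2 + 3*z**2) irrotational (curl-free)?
No, ∇×F = (10*y - 6*z - 5, 2 - 6*z, 0)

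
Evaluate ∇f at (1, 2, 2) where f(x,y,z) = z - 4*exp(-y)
(0, 4*exp(-2), 1)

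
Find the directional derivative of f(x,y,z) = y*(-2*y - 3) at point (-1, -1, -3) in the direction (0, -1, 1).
-sqrt(2)/2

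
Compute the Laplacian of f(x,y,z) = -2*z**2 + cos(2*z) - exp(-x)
-8*cos(z)**2 - exp(-x)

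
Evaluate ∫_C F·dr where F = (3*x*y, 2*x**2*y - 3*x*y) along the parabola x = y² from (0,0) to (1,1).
47/60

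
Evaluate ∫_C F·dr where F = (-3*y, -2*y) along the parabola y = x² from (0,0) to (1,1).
-2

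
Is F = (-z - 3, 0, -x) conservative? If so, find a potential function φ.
Yes, F is conservative. φ = x*(-z - 3)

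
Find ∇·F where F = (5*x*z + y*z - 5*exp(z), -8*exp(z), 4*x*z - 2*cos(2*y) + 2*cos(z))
4*x + 5*z - 2*sin(z)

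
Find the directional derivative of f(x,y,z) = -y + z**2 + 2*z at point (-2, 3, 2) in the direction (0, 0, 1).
6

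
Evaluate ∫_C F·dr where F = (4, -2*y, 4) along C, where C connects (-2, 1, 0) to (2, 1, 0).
16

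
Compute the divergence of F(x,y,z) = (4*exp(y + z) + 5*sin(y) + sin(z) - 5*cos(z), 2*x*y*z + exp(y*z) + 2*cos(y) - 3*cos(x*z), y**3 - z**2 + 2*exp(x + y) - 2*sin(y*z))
2*x*z - 2*y*cos(y*z) + z*exp(y*z) - 2*z - 2*sin(y)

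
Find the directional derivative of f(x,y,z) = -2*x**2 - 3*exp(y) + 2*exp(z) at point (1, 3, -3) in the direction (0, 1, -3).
3*sqrt(10)*(-exp(6) - 2)*exp(-3)/10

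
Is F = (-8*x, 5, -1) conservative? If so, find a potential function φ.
Yes, F is conservative. φ = -4*x**2 + 5*y - z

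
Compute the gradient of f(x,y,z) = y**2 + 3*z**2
(0, 2*y, 6*z)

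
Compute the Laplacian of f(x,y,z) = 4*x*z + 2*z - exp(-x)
-exp(-x)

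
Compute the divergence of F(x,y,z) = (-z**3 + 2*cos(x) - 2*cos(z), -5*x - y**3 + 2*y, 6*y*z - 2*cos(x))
-3*y**2 + 6*y - 2*sin(x) + 2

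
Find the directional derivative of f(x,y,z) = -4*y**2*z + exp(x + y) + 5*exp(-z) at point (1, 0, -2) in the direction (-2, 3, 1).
sqrt(14)*E*(1 - 5*E)/14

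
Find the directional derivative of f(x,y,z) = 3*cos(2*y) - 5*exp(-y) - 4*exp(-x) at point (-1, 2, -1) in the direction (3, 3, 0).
sqrt(2)*(5 - 6*exp(2)*sin(4) + 4*exp(3))*exp(-2)/2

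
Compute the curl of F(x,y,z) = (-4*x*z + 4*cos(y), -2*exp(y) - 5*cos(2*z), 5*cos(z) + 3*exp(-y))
(-10*sin(2*z) - 3*exp(-y), -4*x, 4*sin(y))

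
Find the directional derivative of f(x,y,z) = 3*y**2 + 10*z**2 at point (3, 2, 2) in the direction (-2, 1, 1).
26*sqrt(6)/3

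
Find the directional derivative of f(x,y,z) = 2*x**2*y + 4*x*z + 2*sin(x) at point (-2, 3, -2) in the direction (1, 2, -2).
2*cos(2)/3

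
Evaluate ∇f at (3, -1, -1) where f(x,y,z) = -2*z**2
(0, 0, 4)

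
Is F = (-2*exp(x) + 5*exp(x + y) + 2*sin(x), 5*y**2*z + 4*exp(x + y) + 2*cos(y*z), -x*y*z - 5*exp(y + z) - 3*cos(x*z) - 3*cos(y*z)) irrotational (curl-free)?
No, ∇×F = (-x*z - 5*y**2 + 2*y*sin(y*z) + 3*z*sin(y*z) - 5*exp(y + z), z*(y - 3*sin(x*z)), -exp(x + y))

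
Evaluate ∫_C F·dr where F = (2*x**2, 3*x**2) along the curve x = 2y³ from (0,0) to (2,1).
148/21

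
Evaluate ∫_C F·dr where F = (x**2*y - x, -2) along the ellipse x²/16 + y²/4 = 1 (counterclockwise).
-32*pi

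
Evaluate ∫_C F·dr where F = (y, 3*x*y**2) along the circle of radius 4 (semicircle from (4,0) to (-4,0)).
88*pi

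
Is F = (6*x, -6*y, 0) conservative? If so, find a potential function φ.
Yes, F is conservative. φ = 3*x**2 - 3*y**2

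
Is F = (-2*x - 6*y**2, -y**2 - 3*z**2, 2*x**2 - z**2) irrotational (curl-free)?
No, ∇×F = (6*z, -4*x, 12*y)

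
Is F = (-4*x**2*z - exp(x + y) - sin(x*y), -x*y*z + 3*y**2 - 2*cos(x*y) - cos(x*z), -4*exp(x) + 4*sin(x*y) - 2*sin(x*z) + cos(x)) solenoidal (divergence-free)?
No, ∇·F = -9*x*z + 2*x*sin(x*y) - 2*x*cos(x*z) - y*cos(x*y) + 6*y - exp(x + y)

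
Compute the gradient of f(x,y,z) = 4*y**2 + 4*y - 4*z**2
(0, 8*y + 4, -8*z)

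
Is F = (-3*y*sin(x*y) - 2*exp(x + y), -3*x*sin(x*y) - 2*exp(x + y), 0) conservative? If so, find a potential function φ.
Yes, F is conservative. φ = -2*exp(x + y) + 3*cos(x*y)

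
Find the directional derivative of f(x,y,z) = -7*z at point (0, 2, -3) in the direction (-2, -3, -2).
14*sqrt(17)/17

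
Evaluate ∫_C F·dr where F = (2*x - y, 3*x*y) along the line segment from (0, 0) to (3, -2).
24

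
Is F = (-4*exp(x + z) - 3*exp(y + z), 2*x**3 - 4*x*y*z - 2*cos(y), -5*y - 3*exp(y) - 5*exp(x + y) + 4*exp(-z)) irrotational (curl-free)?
No, ∇×F = (4*x*y - 3*exp(y) - 5*exp(x + y) - 5, 5*exp(x + y) - 4*exp(x + z) - 3*exp(y + z), 6*x**2 - 4*y*z + 3*exp(y + z))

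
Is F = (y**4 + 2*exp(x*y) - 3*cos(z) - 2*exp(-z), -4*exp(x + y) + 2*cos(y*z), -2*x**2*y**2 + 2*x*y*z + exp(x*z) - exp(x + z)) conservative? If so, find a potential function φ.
No, ∇×F = (-4*x**2*y + 2*x*z + 2*y*sin(y*z), 4*x*y**2 - 2*y*z - z*exp(x*z) + exp(x + z) + 3*sin(z) + 2*exp(-z), -2*x*exp(x*y) - 4*y**3 - 4*exp(x + y)) ≠ 0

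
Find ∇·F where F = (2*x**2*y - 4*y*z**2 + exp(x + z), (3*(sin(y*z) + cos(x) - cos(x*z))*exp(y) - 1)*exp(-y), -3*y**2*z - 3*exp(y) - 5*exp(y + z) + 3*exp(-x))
4*x*y - 3*y**2 + 3*z*cos(y*z) + exp(x + z) - 5*exp(y + z) + exp(-y)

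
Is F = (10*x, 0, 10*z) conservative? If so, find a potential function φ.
Yes, F is conservative. φ = 5*x**2 + 5*z**2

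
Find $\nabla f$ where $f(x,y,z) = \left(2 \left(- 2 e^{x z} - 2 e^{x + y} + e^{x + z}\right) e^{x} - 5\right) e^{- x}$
((2*(-2*z*exp(x*z) - 2*exp(x + y) + exp(x + z))*exp(x) + 5)*exp(-x), -4*exp(x + y), -4*x*exp(x*z) + 2*exp(x + z))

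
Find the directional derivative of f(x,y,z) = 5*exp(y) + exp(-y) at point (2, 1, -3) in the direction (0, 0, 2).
0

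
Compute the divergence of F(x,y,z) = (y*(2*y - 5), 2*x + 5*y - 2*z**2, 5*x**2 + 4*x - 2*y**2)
5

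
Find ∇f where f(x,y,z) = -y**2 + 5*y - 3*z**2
(0, 5 - 2*y, -6*z)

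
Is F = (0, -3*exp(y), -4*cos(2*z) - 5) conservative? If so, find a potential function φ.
Yes, F is conservative. φ = -5*z - 3*exp(y) - 2*sin(2*z)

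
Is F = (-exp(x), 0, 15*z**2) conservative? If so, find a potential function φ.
Yes, F is conservative. φ = 5*z**3 - exp(x)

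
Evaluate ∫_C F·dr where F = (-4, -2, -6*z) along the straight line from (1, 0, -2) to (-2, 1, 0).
22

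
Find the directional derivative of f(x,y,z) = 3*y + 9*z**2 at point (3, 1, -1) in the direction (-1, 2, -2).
14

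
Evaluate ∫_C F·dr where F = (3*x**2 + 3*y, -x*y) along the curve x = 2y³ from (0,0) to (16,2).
20776/5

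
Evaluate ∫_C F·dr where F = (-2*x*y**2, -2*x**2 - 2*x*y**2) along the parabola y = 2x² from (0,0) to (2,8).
-14752/21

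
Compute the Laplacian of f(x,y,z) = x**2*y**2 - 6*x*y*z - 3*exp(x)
2*x**2 + 2*y**2 - 3*exp(x)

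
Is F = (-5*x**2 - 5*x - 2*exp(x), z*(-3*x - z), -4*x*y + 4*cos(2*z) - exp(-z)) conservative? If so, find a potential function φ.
No, ∇×F = (-x + 2*z, 4*y, -3*z) ≠ 0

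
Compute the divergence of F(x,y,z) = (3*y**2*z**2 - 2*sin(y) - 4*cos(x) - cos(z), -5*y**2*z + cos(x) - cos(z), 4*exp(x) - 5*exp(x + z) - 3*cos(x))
-10*y*z - 5*exp(x + z) + 4*sin(x)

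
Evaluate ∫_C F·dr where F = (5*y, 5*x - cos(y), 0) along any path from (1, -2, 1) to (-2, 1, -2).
-sin(2) - sin(1)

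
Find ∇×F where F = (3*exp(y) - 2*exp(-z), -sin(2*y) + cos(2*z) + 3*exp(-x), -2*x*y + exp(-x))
(-2*x + 2*sin(2*z), 2*y + 2*exp(-z) + exp(-x), -3*exp(y) - 3*exp(-x))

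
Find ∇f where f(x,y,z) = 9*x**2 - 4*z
(18*x, 0, -4)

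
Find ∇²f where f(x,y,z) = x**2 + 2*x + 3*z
2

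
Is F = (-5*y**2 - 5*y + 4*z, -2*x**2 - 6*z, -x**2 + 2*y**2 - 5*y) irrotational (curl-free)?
No, ∇×F = (4*y + 1, 2*x + 4, -4*x + 10*y + 5)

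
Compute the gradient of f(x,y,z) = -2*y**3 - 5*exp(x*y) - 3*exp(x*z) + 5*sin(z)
(-5*y*exp(x*y) - 3*z*exp(x*z), -5*x*exp(x*y) - 6*y**2, -3*x*exp(x*z) + 5*cos(z))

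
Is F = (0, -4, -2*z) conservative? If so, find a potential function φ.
Yes, F is conservative. φ = -4*y - z**2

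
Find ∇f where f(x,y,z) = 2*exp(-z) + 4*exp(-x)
(-4*exp(-x), 0, -2*exp(-z))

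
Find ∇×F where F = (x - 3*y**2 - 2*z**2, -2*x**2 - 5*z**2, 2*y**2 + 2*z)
(4*y + 10*z, -4*z, -4*x + 6*y)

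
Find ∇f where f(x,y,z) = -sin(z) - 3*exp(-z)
(0, 0, -cos(z) + 3*exp(-z))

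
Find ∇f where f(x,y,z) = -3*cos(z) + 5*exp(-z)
(0, 0, 3*sin(z) - 5*exp(-z))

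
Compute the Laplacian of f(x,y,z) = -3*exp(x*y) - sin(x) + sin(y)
-3*x**2*exp(x*y) - 3*y**2*exp(x*y) + sin(x) - sin(y)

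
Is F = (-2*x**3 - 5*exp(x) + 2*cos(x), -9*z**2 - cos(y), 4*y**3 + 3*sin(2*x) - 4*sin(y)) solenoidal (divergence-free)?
No, ∇·F = -6*x**2 - 5*exp(x) - 2*sin(x) + sin(y)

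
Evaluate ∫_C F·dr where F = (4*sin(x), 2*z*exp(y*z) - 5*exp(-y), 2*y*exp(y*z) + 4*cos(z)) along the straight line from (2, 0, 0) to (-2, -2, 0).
-5 + 5*exp(2)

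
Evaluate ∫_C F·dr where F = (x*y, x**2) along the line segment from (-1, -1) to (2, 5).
27/2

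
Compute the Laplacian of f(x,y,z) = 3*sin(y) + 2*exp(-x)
-3*sin(y) + 2*exp(-x)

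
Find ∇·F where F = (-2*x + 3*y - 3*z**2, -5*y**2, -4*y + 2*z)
-10*y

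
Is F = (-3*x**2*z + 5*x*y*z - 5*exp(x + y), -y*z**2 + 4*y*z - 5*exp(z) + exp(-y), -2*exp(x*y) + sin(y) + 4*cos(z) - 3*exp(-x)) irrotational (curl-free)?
No, ∇×F = (-2*x*exp(x*y) + 2*y*z - 4*y + 5*exp(z) + cos(y), -3*x**2 + 5*x*y + 2*y*exp(x*y) - 3*exp(-x), -5*x*z + 5*exp(x + y))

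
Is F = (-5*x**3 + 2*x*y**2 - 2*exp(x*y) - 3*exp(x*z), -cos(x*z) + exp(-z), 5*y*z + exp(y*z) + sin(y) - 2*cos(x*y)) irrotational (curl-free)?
No, ∇×F = (2*x*sin(x*y) - x*sin(x*z) + z*exp(y*z) + 5*z + cos(y) + exp(-z), -3*x*exp(x*z) - 2*y*sin(x*y), -4*x*y + 2*x*exp(x*y) + z*sin(x*z))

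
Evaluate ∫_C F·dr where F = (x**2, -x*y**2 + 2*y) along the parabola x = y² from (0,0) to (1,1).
17/15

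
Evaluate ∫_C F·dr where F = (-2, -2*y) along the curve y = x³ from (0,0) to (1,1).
-3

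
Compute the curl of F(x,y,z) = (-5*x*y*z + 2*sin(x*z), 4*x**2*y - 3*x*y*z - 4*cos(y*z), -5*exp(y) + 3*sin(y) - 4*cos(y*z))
(3*x*y - 4*y*sin(y*z) + 4*z*sin(y*z) - 5*exp(y) + 3*cos(y), x*(-5*y + 2*cos(x*z)), 8*x*y + 5*x*z - 3*y*z)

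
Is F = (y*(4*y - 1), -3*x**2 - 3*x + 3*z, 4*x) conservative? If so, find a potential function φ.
No, ∇×F = (-3, -4, -6*x - 8*y - 2) ≠ 0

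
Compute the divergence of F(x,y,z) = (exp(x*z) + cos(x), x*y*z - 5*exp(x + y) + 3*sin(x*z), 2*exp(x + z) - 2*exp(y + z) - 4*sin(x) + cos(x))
x*z + z*exp(x*z) - 5*exp(x + y) + 2*exp(x + z) - 2*exp(y + z) - sin(x)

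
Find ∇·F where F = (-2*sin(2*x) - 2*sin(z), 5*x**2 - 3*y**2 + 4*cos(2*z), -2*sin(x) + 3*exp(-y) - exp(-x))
-6*y - 4*cos(2*x)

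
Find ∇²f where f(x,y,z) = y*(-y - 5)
-2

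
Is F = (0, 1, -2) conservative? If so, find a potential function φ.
Yes, F is conservative. φ = y - 2*z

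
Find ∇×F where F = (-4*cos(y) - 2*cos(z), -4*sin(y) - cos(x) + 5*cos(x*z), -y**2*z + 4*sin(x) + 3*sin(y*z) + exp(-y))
(5*x*sin(x*z) - 2*y*z + 3*z*cos(y*z) - exp(-y), 2*sin(z) - 4*cos(x), -5*z*sin(x*z) + sin(x) - 4*sin(y))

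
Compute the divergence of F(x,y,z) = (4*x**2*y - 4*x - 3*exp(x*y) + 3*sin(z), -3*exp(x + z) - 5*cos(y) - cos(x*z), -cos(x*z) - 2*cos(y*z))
8*x*y + x*sin(x*z) - 3*y*exp(x*y) + 2*y*sin(y*z) + 5*sin(y) - 4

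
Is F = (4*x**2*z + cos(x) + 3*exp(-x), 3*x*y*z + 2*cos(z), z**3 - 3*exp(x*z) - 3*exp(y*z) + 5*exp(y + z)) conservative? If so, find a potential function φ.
No, ∇×F = (-3*x*y - 3*z*exp(y*z) + 5*exp(y + z) + 2*sin(z), 4*x**2 + 3*z*exp(x*z), 3*y*z) ≠ 0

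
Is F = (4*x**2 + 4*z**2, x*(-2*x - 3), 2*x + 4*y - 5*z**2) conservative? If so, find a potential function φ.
No, ∇×F = (4, 8*z - 2, -4*x - 3) ≠ 0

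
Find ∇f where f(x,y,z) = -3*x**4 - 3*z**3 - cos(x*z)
(-12*x**3 + z*sin(x*z), 0, x*sin(x*z) - 9*z**2)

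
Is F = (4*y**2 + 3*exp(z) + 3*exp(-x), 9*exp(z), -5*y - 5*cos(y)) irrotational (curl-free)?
No, ∇×F = (-9*exp(z) + 5*sin(y) - 5, 3*exp(z), -8*y)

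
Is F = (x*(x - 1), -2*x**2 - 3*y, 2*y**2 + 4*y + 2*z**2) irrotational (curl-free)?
No, ∇×F = (4*y + 4, 0, -4*x)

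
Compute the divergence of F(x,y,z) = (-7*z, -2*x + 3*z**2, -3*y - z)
-1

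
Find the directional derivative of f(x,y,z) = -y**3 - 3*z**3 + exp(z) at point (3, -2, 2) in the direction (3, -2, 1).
sqrt(14)*(-12 + exp(2))/14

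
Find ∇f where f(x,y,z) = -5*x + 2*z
(-5, 0, 2)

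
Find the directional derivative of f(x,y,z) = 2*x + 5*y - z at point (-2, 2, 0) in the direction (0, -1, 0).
-5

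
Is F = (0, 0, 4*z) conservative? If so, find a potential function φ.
Yes, F is conservative. φ = 2*z**2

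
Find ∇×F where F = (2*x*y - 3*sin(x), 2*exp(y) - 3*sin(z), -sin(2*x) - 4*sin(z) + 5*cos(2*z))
(3*cos(z), 2*cos(2*x), -2*x)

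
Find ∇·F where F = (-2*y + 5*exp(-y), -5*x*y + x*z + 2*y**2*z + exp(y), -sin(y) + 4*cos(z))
-5*x + 4*y*z + exp(y) - 4*sin(z)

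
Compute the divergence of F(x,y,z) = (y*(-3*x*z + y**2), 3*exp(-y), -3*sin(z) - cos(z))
-3*y*z + sin(z) - 3*cos(z) - 3*exp(-y)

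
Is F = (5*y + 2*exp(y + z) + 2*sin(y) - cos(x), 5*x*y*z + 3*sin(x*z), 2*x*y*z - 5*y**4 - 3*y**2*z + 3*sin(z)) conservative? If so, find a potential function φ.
No, ∇×F = (-5*x*y + 2*x*z - 3*x*cos(x*z) - 20*y**3 - 6*y*z, -2*y*z + 2*exp(y + z), 5*y*z + 3*z*cos(x*z) - 2*exp(y + z) - 2*cos(y) - 5) ≠ 0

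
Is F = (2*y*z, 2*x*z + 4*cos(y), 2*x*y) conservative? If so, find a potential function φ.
Yes, F is conservative. φ = 2*x*y*z + 4*sin(y)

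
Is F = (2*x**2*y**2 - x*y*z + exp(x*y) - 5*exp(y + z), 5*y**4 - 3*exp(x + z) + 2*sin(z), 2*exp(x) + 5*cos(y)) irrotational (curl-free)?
No, ∇×F = (3*exp(x + z) - 5*sin(y) - 2*cos(z), -x*y - 2*exp(x) - 5*exp(y + z), -4*x**2*y + x*z - x*exp(x*y) - 3*exp(x + z) + 5*exp(y + z))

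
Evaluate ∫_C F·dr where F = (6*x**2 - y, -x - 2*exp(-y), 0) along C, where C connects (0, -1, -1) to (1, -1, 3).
3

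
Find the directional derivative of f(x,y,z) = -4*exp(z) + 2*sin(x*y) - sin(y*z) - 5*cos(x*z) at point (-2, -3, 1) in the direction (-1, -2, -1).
sqrt(6)*(-5*sin(2) - cos(3) + 4*E + 14*cos(6))/6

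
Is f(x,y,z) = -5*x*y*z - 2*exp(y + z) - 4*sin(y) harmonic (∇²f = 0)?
No, ∇²f = -4*exp(y + z) + 4*sin(y)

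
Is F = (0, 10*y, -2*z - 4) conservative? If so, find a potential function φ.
Yes, F is conservative. φ = 5*y**2 - z**2 - 4*z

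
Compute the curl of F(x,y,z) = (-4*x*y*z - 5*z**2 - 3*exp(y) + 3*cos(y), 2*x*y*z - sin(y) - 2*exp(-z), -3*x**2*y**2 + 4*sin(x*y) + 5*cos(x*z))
(2*(x*(-3*x*y - y + 2*cos(x*y))*exp(z) - 1)*exp(-z), 6*x*y**2 - 4*x*y - 4*y*cos(x*y) + 5*z*sin(x*z) - 10*z, 4*x*z + 2*y*z + 3*exp(y) + 3*sin(y))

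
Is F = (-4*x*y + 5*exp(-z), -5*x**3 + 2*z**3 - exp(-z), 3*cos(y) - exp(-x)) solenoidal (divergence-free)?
No, ∇·F = -4*y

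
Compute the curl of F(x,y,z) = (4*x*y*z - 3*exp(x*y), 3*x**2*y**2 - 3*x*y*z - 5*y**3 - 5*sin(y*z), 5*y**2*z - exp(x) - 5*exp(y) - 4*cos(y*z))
(3*x*y + 10*y*z + 5*y*cos(y*z) + 4*z*sin(y*z) - 5*exp(y), 4*x*y + exp(x), 6*x*y**2 - 4*x*z + 3*x*exp(x*y) - 3*y*z)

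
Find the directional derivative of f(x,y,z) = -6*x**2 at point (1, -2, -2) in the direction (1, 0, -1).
-6*sqrt(2)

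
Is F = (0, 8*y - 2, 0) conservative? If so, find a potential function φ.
Yes, F is conservative. φ = 2*y*(2*y - 1)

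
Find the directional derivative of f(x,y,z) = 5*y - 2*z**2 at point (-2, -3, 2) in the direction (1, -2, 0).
-2*sqrt(5)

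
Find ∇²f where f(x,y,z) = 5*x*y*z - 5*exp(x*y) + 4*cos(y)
-5*x**2*exp(x*y) - 5*y**2*exp(x*y) - 4*cos(y)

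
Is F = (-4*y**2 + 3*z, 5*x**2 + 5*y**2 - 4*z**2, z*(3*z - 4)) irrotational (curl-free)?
No, ∇×F = (8*z, 3, 10*x + 8*y)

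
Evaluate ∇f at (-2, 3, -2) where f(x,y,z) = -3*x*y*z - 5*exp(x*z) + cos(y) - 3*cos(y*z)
(18 + 10*exp(4), -12 + 6*sin(6) - sin(3), -9*sin(6) + 18 + 10*exp(4))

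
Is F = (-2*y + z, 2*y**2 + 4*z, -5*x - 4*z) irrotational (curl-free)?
No, ∇×F = (-4, 6, 2)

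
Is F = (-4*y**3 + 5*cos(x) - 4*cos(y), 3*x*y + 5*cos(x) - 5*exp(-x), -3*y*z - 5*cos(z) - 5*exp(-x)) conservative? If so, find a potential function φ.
No, ∇×F = (-3*z, -5*exp(-x), 12*y**2 + 3*y - 5*sin(x) - 4*sin(y) + 5*exp(-x)) ≠ 0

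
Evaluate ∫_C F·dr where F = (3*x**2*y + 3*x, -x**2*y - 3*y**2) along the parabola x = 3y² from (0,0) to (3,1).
239/7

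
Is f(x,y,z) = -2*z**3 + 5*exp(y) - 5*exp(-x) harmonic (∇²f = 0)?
No, ∇²f = -12*z + 5*exp(y) - 5*exp(-x)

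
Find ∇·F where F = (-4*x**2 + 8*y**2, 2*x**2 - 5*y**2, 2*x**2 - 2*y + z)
-8*x - 10*y + 1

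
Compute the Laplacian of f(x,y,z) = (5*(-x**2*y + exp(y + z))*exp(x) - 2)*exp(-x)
-10*y + 10*exp(y + z) - 2*exp(-x)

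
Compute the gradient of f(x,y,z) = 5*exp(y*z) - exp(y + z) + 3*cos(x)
(-3*sin(x), 5*z*exp(y*z) - exp(y + z), 5*y*exp(y*z) - exp(y + z))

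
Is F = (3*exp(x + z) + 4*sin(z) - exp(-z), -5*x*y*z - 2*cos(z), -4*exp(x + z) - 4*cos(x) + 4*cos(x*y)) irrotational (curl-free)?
No, ∇×F = (5*x*y - 4*x*sin(x*y) - 2*sin(z), 4*y*sin(x*y) + 7*exp(x + z) - 4*sin(x) + 4*cos(z) + exp(-z), -5*y*z)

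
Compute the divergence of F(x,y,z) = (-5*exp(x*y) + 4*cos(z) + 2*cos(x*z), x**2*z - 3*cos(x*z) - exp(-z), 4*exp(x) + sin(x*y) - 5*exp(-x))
-5*y*exp(x*y) - 2*z*sin(x*z)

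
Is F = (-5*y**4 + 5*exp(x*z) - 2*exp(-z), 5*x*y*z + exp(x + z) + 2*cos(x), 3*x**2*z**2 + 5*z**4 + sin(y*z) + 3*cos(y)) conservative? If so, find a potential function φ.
No, ∇×F = (-5*x*y + z*cos(y*z) - exp(x + z) - 3*sin(y), -6*x*z**2 + 5*x*exp(x*z) + 2*exp(-z), 20*y**3 + 5*y*z + exp(x + z) - 2*sin(x)) ≠ 0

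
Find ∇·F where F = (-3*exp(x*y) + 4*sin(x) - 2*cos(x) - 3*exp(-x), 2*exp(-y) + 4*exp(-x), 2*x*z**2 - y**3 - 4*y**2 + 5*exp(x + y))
4*x*z - 3*y*exp(x*y) + 2*sin(x) + 4*cos(x) - 2*exp(-y) + 3*exp(-x)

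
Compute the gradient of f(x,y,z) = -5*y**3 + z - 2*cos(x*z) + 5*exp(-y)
(2*z*sin(x*z), -15*y**2 - 5*exp(-y), 2*x*sin(x*z) + 1)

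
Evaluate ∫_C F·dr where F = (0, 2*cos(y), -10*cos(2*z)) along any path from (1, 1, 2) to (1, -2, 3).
5*sin(4) - 2*sin(2) - 2*sin(1) - 5*sin(6)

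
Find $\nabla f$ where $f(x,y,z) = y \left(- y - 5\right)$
(0, -2*y - 5, 0)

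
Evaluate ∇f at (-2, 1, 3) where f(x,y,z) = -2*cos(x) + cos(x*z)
(-2*sin(2) + 3*sin(6), 0, -2*sin(6))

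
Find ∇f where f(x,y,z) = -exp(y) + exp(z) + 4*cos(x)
(-4*sin(x), -exp(y), exp(z))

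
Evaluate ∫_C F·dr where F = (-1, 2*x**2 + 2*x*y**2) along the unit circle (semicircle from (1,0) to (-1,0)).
pi/4 + 2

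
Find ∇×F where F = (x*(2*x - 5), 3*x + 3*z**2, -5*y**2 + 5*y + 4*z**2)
(-10*y - 6*z + 5, 0, 3)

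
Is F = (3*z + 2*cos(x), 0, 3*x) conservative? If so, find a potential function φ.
Yes, F is conservative. φ = 3*x*z + 2*sin(x)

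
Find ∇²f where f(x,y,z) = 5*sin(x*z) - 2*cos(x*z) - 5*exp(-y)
((x**2 + z**2)*(-5*sin(x*z) + 2*cos(x*z))*exp(y) - 5)*exp(-y)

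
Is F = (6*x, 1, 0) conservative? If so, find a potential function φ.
Yes, F is conservative. φ = 3*x**2 + y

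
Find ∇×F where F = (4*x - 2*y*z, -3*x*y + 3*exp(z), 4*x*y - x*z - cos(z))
(4*x - 3*exp(z), -6*y + z, -3*y + 2*z)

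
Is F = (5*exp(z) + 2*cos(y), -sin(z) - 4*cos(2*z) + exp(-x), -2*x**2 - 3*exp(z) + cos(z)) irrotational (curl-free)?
No, ∇×F = (-8*sin(2*z) + cos(z), 4*x + 5*exp(z), 2*sin(y) - exp(-x))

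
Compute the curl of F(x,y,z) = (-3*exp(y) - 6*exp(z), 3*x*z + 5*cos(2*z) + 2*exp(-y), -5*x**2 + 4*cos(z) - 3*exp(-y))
(-3*x + 10*sin(2*z) + 3*exp(-y), 10*x - 6*exp(z), 3*z + 3*exp(y))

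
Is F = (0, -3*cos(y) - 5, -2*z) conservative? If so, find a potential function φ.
Yes, F is conservative. φ = -5*y - z**2 - 3*sin(y)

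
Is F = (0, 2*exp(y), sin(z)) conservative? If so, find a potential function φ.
Yes, F is conservative. φ = 2*exp(y) - cos(z)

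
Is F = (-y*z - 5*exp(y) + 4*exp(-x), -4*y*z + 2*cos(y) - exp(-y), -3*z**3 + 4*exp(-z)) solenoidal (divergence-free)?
No, ∇·F = -9*z**2 - 4*z - 2*sin(y) - 4*exp(-z) + exp(-y) - 4*exp(-x)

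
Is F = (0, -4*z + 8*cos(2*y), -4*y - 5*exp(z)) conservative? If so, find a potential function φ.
Yes, F is conservative. φ = -4*y*z - 5*exp(z) + 4*sin(2*y)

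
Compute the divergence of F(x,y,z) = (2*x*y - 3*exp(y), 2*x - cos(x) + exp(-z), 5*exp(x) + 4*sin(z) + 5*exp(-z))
2*y + 4*cos(z) - 5*exp(-z)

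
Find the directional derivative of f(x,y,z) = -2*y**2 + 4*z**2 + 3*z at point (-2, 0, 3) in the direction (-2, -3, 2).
54*sqrt(17)/17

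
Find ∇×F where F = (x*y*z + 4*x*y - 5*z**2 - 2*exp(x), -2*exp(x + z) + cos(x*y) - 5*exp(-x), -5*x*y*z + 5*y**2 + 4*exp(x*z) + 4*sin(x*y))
(-5*x*z + 4*x*cos(x*y) + 10*y + 2*exp(x + z), x*y + 5*y*z - 4*y*cos(x*y) - 4*z*exp(x*z) - 10*z, -x*z - 4*x - y*sin(x*y) - 2*exp(x + z) + 5*exp(-x))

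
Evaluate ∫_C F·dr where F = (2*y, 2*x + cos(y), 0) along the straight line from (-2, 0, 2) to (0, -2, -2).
-sin(2)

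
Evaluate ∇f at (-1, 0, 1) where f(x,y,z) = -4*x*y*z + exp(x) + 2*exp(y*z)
(exp(-1), 6, 0)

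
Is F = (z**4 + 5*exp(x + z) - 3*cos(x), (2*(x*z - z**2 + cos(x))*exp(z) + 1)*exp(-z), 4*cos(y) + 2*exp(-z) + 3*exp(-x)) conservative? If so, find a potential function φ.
No, ∇×F = (-2*x + 4*z - 4*sin(y) + exp(-z), 4*z**3 + 5*exp(x + z) + 3*exp(-x), 2*z - 2*sin(x)) ≠ 0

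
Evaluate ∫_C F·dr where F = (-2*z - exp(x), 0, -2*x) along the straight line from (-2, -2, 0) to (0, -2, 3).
-1 + exp(-2)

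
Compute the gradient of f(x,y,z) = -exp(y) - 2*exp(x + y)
(-2*exp(x + y), -exp(y) - 2*exp(x + y), 0)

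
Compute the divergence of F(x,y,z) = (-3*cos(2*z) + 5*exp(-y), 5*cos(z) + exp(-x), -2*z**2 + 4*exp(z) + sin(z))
-4*z + 4*exp(z) + cos(z)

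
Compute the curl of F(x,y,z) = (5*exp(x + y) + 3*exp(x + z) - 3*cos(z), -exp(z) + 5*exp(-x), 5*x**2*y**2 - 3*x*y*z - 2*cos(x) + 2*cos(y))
(10*x**2*y - 3*x*z + exp(z) - 2*sin(y), -10*x*y**2 + 3*y*z + 3*exp(x + z) - 2*sin(x) + 3*sin(z), -(5*exp(2*x + y) + 5)*exp(-x))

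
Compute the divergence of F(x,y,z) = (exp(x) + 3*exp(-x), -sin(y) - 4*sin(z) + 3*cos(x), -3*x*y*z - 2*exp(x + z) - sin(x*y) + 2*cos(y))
-3*x*y + exp(x) - 2*exp(x + z) - cos(y) - 3*exp(-x)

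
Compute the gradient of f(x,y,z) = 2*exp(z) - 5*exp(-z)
(0, 0, 2*exp(z) + 5*exp(-z))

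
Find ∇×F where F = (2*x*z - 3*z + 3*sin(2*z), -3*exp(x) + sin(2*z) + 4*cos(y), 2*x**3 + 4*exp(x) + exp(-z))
(-2*cos(2*z), -6*x**2 + 2*x - 4*exp(x) + 6*cos(2*z) - 3, -3*exp(x))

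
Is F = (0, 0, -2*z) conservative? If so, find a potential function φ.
Yes, F is conservative. φ = -z**2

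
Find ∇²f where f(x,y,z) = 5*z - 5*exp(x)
-5*exp(x)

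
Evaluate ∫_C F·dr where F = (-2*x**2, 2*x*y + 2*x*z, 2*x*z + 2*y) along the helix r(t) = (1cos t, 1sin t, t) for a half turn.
8/3 + pi**2/2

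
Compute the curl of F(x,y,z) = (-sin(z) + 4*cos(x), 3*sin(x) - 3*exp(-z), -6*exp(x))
(-3*exp(-z), 6*exp(x) - cos(z), 3*cos(x))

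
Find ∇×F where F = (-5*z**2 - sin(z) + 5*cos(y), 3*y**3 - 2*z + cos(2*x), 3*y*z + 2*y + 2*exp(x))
(3*z + 4, -10*z - 2*exp(x) - cos(z), -2*sin(2*x) + 5*sin(y))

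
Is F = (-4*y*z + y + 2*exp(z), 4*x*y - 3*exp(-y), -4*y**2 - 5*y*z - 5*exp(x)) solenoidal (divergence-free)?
No, ∇·F = 4*x - 5*y + 3*exp(-y)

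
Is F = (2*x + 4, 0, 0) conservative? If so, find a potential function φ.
Yes, F is conservative. φ = x*(x + 4)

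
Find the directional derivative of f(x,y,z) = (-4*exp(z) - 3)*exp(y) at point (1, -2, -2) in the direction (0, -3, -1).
sqrt(10)*(16 + 9*exp(2))*exp(-4)/10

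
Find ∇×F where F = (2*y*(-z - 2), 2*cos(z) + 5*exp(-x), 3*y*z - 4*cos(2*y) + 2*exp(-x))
(3*z + 8*sin(2*y) + 2*sin(z), -2*y + 2*exp(-x), 2*z + 4 - 5*exp(-x))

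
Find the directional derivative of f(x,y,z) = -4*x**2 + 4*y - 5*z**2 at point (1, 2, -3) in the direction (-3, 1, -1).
-2*sqrt(11)/11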